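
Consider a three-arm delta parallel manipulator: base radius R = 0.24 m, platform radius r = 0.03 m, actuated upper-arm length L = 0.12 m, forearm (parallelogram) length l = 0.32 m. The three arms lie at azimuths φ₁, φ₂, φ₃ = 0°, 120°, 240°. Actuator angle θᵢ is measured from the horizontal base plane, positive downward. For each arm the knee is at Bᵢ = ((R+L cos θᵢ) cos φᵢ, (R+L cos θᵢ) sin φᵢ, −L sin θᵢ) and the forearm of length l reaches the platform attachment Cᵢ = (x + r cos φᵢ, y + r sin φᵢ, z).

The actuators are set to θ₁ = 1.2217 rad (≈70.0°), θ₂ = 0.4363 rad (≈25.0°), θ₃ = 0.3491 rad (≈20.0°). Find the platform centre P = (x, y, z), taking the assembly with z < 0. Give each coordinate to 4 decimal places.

(-0.0635, -0.0043, -0.1716)

arm 1 at φ=0.0°: (R−r)+L cos θ1 = 0.2510;  centre 1 = (0.2510, 0.0000, -0.1128)
φ2=120.0°: virtual centre (-0.1594, 0.2761, -0.0507), radius l
φ3=240.0°: virtual centre (-0.1614, -0.2795, -0.0410), radius l
subtract pairs → two planes through P
plane₁₂: -0.8209x+0.5521y+0.1241z = 0.0284
det = 0.9143;  x = -0.0356+0.1625z,  y = -0.0014+0.0168z
sphere 1 gives Az²+Bz+C=0 with A=1.0267, B=0.1323, C=-0.0075;  B²−4AC=0.0484;  roots -0.1716, 0.0427;  negative root z = -0.1716
x = -0.0635, y = -0.0043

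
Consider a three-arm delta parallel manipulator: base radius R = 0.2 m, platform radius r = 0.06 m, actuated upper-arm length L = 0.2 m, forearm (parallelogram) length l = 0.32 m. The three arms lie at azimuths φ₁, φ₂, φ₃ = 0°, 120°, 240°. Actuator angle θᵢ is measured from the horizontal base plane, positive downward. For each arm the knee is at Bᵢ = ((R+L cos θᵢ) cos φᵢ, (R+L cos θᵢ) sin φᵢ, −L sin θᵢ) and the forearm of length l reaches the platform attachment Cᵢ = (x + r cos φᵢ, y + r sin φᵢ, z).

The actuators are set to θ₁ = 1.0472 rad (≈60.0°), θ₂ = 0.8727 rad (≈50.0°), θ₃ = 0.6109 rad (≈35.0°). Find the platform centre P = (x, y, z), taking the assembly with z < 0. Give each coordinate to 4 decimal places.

(-0.0474, -0.0324, -0.3102)

φ1=0.0°: virtual centre (0.2400, 0.0000, -0.1732), radius l
O2 = (0.2686·cos120.0°, 0.2686·sin120.0°, -0.1532) = (-0.1343, 0.2326, -0.1532)
arm 3 at φ=240.0°: (R−r)+L cos θ3 = 0.3038;  O3 = (-0.1519, -0.2631, -0.1147)
subtract pairs → two planes through P
plane₁₂: -0.7486x+0.4651y+0.0400z = 0.0080
Cramer: x(z) = -0.0165+0.0995z;  y(z) = -0.0094+0.0741z
sphere 1 gives Az²+Bz+C=0 with A=1.0154, B=0.2940, C=-0.0065;  B²−4AC=0.1129;  roots -0.3102, 0.0207;  negative root z = -0.3102
x = -0.0474, y = -0.0324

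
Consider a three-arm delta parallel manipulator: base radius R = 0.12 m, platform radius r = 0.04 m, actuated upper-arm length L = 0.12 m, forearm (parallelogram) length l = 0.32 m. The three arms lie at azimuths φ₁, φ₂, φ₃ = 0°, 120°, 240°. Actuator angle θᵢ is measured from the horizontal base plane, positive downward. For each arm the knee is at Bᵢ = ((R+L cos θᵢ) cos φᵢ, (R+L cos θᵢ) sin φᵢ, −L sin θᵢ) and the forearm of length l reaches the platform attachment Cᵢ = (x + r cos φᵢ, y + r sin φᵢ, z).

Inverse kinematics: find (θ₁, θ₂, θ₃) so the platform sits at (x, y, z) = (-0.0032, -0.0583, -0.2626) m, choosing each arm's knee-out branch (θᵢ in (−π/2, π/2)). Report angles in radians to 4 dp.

rotate P by −φ1: (-0.0032, -0.0583, -0.2626)
  A=0.0832, B=-0.2626, C=(l²−L²−A²−y'²−z²)/(2L)=0.0363
  θ1 = atan2(B,A) + arccos(C/0.2755) = 0.1745
rotate P by −φ2: (-0.0489, 0.0319, -0.2626)
  e−x'=0.1289;  (l²−L²−(e−x')²−y'²−z²)/2L = 0.0059
  γ=atan2(-0.2626,0.1289)=-1.1145;  ψ=arccos(0.0201)=1.5507;  θ2=γ+ψ≈0.4362
rotate P by −φ3: (0.0521, 0.0264, -0.2626)
  A cos θ + B sin θ = C:  0.0279·cos θ + -0.2626·sin θ = 0.0732
  √(A²+B²)=0.2641;  θ3 = -1.4649+1.2900 ≈ -0.1750

θ₁ = 0.1745, θ₂ = 0.4362, θ₃ = -0.1750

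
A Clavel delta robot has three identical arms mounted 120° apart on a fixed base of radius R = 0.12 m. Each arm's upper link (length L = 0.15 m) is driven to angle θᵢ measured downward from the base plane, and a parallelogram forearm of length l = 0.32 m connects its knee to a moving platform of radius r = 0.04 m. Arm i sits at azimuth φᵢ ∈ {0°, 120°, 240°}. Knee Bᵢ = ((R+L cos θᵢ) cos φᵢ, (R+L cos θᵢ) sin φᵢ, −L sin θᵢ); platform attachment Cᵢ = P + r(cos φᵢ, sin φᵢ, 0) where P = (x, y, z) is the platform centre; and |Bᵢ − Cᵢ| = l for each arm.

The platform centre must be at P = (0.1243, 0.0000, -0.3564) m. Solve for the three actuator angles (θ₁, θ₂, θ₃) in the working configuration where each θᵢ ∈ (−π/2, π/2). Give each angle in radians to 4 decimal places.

θ₁ = 0.3493, θ₂ = 1.1349, θ₃ = 1.1349

φ1=0.0° → target in arm frame (0.1243, 0.0000)
  A=-0.0443, B=-0.3564, C=(l²−L²−A²−y'²−z²)/(2L)=-0.1636
  θ1 = atan2(B,A) + arccos(C/0.3591) = 0.3493
rotate P by −φ2: (-0.0621, -0.1076, -0.3564)
  A cos θ + B sin θ = C:  0.1421·cos θ + -0.3564·sin θ = -0.2631
  γ=atan2(-0.3564,0.1421)=-1.1913;  ψ=arccos(-0.6856)=2.3262;  θ2=γ+ψ≈1.1349
rotate P by −φ3: (-0.0622, 0.1076, -0.3564)
  A=0.1422, B=-0.3564, C=(l²−L²−A²−y'²−z²)/(2L)=-0.2631
  θ3 = atan2(B,A) + arccos(C/0.3837) = 1.1349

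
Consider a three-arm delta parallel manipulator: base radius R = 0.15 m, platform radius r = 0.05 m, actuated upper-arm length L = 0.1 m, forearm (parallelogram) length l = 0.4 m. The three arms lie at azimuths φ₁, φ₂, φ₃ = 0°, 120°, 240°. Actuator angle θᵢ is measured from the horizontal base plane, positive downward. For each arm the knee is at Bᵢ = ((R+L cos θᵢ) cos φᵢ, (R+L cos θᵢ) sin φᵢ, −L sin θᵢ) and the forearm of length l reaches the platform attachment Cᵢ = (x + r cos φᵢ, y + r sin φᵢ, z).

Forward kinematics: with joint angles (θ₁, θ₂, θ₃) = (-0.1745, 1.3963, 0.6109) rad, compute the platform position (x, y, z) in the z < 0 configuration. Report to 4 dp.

arm 1 at φ=0.0°: ρ1 = 0.1985;  O1 = (0.1985, 0.0000, 0.0174)
arm 2 at φ=120.0°: ρ2 = 0.1174;  O2 = (-0.0587, 0.1016, -0.0985)
O3 = (0.1819·cos240.0°, 0.1819·sin240.0°, -0.0574) = (-0.0910, -0.1575, -0.0574)
|O₂|²−|O₁|² = -0.0162;  |O₃|²−|O₁|² = -0.0033
linear system: -0.5143x+0.2033y = -0.0162−-0.2317z; -0.5789x+-0.3151y = -0.0033−-0.1494z
Cramer: x(z) = 0.0207-0.3696z;  y(z) = -0.0275+0.2047z
sphere 1 gives Az²+Bz+C=0 with A=1.1785, B=0.0854, C=-0.1273;  B²−4AC=0.6075;  roots -0.3670, 0.2944;  negative root z = -0.3670
x = 0.1563, y = -0.1026

(0.1563, -0.1026, -0.3670)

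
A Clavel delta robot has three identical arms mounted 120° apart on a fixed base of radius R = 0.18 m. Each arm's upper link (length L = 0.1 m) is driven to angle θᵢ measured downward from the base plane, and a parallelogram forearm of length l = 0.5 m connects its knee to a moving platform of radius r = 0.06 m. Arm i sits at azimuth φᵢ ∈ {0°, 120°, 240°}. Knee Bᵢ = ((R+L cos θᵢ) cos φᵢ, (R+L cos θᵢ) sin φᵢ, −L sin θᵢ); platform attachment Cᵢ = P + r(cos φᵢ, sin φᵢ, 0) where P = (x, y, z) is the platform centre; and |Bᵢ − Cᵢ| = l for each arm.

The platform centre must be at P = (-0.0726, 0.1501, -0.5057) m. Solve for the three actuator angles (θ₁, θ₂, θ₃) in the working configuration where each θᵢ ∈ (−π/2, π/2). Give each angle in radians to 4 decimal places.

φ1=0.0° → target in arm frame (-0.0726, 0.1501)
  e−x'=0.1926;  (l²−L²−(e−x')²−y'²−z²)/2L = -0.3768
  θ1 = atan2(B,A) + arccos(C/0.5411) = 1.1341
φ2=120.0° → target in arm frame (0.1663, -0.0122)
  A cos θ + B sin θ = C:  -0.0463·cos θ + -0.5057·sin θ = -0.0901
  √(A²+B²)=0.5078;  θ2 = -1.6621+1.7492 ≈ 0.0871
arm 3 (φ=240.0°): x'=-0.0937, y'=-0.1379
  A cos θ + B sin θ = C:  0.2137·cos θ + -0.5057·sin θ = -0.4021
  θ3 = atan2(B,A) + arccos(C/0.5490) = 1.2217

θ₁ = 1.1341, θ₂ = 0.0871, θ₃ = 1.2217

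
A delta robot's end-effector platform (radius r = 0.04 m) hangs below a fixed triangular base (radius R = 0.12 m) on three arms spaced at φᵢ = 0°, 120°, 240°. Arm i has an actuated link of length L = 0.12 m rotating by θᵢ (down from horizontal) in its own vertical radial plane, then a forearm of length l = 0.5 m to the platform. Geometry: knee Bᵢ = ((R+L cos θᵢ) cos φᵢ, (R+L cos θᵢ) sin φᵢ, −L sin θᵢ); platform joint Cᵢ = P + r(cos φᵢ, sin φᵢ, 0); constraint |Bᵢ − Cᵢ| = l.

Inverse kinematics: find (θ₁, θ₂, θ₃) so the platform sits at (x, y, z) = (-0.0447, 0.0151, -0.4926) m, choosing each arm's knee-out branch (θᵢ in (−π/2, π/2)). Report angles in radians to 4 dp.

arm 1 (φ=0.0°): x'=-0.0447, y'=0.0151
  e−x'=0.1247;  (l²−L²−(e−x')²−y'²−z²)/2L = -0.0951
  √(A²+B²)=0.5081;  θ1 = -1.3229+1.7591 ≈ 0.4363
rotate P by −φ2: (0.0354, 0.0312, -0.4926)
  A=0.0446, B=-0.4926, C=(l²−L²−A²−y'²−z²)/(2L)=-0.0417
  √(A²+B²)=0.4946;  θ2 = -1.4806+1.6552 ≈ 0.1747
arm 3 (φ=240.0°): x'=0.0093, y'=-0.0463
  A=0.0707, B=-0.4926, C=(l²−L²−A²−y'²−z²)/(2L)=-0.0592
  √(A²+B²)=0.4977;  θ3 = -1.4282+1.6899 ≈ 0.2618

θ₁ = 0.4363, θ₂ = 0.1747, θ₃ = 0.2618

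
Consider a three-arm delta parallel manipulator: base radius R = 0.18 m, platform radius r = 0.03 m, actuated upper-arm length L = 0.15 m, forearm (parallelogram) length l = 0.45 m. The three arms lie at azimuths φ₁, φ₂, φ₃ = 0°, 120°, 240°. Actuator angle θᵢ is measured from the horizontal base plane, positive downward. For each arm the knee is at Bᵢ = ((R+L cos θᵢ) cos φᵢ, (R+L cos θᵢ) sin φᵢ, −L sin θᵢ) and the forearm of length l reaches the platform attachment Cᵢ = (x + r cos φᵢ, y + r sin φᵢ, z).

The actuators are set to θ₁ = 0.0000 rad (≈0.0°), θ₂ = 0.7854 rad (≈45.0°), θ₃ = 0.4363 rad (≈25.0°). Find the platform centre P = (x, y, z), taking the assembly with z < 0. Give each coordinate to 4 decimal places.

(0.0881, -0.0482, -0.3940)

O1 = (0.3000·cos0.0°, 0.3000·sin0.0°, 0.0000) = (0.3000, 0.0000, 0.0000)
φ2=120.0°: virtual centre (-0.1280, 0.2218, -0.1061), radius l
O3 = (0.2859·cos240.0°, 0.2859·sin240.0°, -0.0634) = (-0.1430, -0.2476, -0.0634)
subtract pairs → two planes through P
linear system: -0.8561x+0.4435y = -0.0132−-0.2121z; -0.8859x+-0.4953y = -0.0042−-0.1268z
Cramer: x(z) = 0.0103-0.1974z;  y(z) = -0.0099+0.0972z
sphere 1 gives Az²+Bz+C=0 with A=1.0484, B=0.1125, C=-0.1185;  B²−4AC=0.5095;  roots -0.3940, 0.2868;  negative root z = -0.3940
x = 0.0881, y = -0.0482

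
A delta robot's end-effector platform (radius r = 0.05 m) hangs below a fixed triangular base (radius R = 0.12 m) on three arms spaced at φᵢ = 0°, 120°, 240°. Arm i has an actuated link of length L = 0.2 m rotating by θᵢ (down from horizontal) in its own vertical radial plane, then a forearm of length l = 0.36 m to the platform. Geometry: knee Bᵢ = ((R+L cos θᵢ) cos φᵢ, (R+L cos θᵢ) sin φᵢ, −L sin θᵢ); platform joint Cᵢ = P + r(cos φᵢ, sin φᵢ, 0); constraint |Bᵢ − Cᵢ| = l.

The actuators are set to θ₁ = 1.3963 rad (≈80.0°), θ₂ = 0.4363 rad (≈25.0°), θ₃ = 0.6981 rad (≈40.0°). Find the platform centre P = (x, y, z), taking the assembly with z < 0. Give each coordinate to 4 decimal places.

(-0.1970, 0.0398, -0.3893)

arm 1 at φ=0.0°: e+L cos θ1 = 0.1047;  S1 = (0.1047, 0.0000, -0.1970)
S2 = (0.2513·cos120.0°, 0.2513·sin120.0°, -0.0845) = (-0.1256, 0.2176, -0.0845)
φ3=240.0°: virtual centre (-0.1116, -0.1933, -0.1286), radius l
eliminate P² terms by subtracting sphere 1 from 2 and 3
linear system: -0.4607x+0.4352y = 0.0205−0.2249z; -0.4327x+-0.3866y = 0.0166−0.1368z
det = 0.3664;  x = -0.0414+0.3998z,  y = 0.0034+-0.0935z
quadratic in z: (1.1686)z²+(0.2765)z+(-0.0695)=0, √Δ=0.6333 → z ∈ {-0.3893, 0.1527}; z = -0.3893 (taking z<0)
x = -0.1970, y = 0.0398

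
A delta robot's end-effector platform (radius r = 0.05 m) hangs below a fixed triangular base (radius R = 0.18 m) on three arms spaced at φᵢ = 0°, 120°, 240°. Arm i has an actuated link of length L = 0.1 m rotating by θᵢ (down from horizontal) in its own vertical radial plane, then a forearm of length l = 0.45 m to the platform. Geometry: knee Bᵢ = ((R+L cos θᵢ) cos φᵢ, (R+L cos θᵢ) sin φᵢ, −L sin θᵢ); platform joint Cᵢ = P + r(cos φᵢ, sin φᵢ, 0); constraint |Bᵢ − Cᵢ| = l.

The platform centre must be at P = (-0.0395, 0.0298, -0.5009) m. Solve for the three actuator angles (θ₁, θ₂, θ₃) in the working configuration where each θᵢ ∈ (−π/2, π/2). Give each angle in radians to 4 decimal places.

θ₁ = 1.3095, θ₂ = 0.8729, θ₃ = 1.1349

φ1=0.0° → target in arm frame (-0.0395, 0.0298)
  A cos θ + B sin θ = C:  0.1695·cos θ + -0.5009·sin θ = -0.4401
  √(A²+B²)=0.5288;  θ1 = -1.2445+2.5540 ≈ 1.3095
rotate P by −φ2: (0.0456, 0.0193, -0.5009)
  A cos θ + B sin θ = C:  0.0844·cos θ + -0.5009·sin θ = -0.3295
  γ=atan2(-0.5009,0.0844)=-1.4038;  ψ=arccos(-0.6487)=2.2767;  θ2=γ+ψ≈0.8729
arm 3 (φ=240.0°): x'=-0.0061, y'=-0.0491
  e−x'=0.1361;  (l²−L²−(e−x')²−y'²−z²)/2L = -0.3966
  θ3 = atan2(B,A) + arccos(C/0.5190) = 1.1349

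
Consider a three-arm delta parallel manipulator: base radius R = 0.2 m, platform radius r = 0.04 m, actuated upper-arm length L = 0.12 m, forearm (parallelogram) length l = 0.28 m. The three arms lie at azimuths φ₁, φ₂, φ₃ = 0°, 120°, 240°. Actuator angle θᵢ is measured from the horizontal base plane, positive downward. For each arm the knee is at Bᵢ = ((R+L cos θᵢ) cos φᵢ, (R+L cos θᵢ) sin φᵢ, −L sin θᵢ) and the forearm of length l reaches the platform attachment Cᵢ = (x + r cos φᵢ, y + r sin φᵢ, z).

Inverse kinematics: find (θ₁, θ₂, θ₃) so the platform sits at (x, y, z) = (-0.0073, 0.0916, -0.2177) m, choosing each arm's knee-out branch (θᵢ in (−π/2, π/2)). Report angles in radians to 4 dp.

arm 1 (φ=0.0°): x'=-0.0073, y'=0.0916
  A=0.1673, B=-0.2177, C=(l²−L²−A²−y'²−z²)/(2L)=-0.0824
  √(A²+B²)=0.2746;  θ1 = -0.9156+1.8756 ≈ 0.9600
φ2=120.0° → target in arm frame (0.0830, -0.0395)
  e−x'=0.0770;  (l²−L²−(e−x')²−y'²−z²)/2L = 0.0380
  θ2 = atan2(B,A) + arccos(C/0.2309) = 0.1748
φ3=240.0° → target in arm frame (-0.0757, -0.0521)
  A cos θ + B sin θ = C:  0.2357·cos θ + -0.2177·sin θ = -0.1736
  γ=atan2(-0.2177,0.2357)=-0.7458;  ψ=arccos(-0.5410)=2.1424;  θ3=γ+ψ≈1.3966

θ₁ = 0.9600, θ₂ = 0.1748, θ₃ = 1.3966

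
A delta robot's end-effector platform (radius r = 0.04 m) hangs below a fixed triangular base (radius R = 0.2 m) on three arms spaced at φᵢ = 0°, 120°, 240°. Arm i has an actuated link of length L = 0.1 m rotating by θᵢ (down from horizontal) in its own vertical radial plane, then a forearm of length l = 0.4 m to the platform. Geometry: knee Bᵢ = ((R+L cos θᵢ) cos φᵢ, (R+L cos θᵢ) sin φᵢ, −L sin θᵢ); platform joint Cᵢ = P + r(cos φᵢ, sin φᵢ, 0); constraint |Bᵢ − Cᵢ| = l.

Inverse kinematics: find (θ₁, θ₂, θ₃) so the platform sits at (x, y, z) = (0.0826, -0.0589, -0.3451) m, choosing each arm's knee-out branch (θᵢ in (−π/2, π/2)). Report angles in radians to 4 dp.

θ₁ = -0.0874, θ₂ = 1.0470, θ₃ = 0.4357

rotate P by −φ1: (0.0826, -0.0589, -0.3451)
  e−x'=0.0774;  (l²−L²−(e−x')²−y'²−z²)/2L = 0.1072
  θ1 = atan2(B,A) + arccos(C/0.3537) = -0.0874
rotate P by −φ2: (-0.0923, -0.0421, -0.3451)
  A cos θ + B sin θ = C:  0.2523·cos θ + -0.3451·sin θ = -0.1726
  √(A²+B²)=0.4275;  θ2 = -0.9395+1.9865 ≈ 1.0470
rotate P by −φ3: (0.0097, 0.1010, -0.3451)
  A cos θ + B sin θ = C:  0.1503·cos θ + -0.3451·sin θ = -0.0094
  γ=atan2(-0.3451,0.1503)=-1.1601;  ψ=arccos(-0.0250)=1.5958;  θ3=γ+ψ≈0.4357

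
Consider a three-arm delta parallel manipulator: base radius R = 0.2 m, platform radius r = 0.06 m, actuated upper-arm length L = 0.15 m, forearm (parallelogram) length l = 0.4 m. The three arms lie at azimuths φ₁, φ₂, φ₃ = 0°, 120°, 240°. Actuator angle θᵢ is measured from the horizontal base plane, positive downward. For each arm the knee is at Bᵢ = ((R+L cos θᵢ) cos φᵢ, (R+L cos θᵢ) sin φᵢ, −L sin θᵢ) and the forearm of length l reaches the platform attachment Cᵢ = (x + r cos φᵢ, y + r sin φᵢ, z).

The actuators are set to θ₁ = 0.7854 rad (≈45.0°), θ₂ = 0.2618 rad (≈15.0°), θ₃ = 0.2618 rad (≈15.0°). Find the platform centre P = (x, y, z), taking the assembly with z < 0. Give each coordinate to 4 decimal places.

arm 1 at φ=0.0°: e+L cos θ1 = 0.2461;  S1 = (0.2461, 0.0000, -0.1061)
φ2=120.0°: virtual centre (-0.1424, 0.2467, -0.0388), radius l
φ3=240.0°: virtual centre (-0.1424, -0.2467, -0.0388), radius l
eliminate P² terms by subtracting sphere 1 from 2 and 3
[-0.7770 0.4934 0.1345]·P = 0.0109;  [-0.7770 -0.4934 0.1345]·P = 0.0109
det = 0.7668;  x = -0.0140+0.1731z,  y = 0.0000+0.0000z
sphere 1 gives Az²+Bz+C=0 with A=1.0300, B=0.1221, C=-0.0811;  B²−4AC=0.3491;  roots -0.3461, 0.2276;  negative root z = -0.3461
x = -0.0739, y = 0.0000

(-0.0739, 0.0000, -0.3461)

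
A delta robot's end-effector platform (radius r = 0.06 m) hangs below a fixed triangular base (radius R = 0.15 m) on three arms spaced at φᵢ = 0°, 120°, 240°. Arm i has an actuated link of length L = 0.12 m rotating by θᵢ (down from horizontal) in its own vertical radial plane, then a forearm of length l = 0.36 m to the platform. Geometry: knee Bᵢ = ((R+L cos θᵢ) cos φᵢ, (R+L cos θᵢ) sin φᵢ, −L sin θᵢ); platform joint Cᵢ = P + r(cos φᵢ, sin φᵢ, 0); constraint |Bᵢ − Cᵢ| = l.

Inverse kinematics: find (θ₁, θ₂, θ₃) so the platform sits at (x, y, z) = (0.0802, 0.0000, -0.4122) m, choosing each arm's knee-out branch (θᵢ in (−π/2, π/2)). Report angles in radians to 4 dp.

θ₁ = 0.6107, θ₂ = 1.1344, θ₃ = 1.1344

rotate P by −φ1: (0.0802, 0.0000, -0.4122)
  e−x'=0.0098;  (l²−L²−(e−x')²−y'²−z²)/2L = -0.2284
  √(A²+B²)=0.4123;  θ1 = -1.5470+2.1578 ≈ 0.6107
arm 2 (φ=120.0°): x'=-0.0401, y'=-0.0695
  A=0.1301, B=-0.4122, C=(l²−L²−A²−y'²−z²)/(2L)=-0.3186
  √(A²+B²)=0.4322;  θ2 = -1.2651+2.3995 ≈ 1.1344
φ3=240.0° → target in arm frame (-0.0401, 0.0695)
  A cos θ + B sin θ = C:  0.1301·cos θ + -0.4122·sin θ = -0.3186
  γ=atan2(-0.4122,0.1301)=-1.2651;  ψ=arccos(-0.7370)=2.3995;  θ3=γ+ψ≈1.1344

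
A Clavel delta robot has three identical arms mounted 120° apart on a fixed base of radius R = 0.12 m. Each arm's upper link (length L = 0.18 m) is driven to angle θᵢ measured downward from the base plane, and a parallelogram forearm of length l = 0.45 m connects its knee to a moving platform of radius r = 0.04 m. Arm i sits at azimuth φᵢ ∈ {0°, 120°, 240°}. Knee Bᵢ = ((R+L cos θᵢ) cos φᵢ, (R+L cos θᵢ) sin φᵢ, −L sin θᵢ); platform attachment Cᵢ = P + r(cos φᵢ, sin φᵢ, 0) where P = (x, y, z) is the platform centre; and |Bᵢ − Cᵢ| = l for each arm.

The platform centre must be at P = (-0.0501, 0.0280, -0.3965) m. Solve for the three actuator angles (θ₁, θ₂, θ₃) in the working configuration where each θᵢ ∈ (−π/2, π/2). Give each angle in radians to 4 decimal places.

θ₁ = 0.3492, θ₂ = -0.0002, θ₃ = 0.1743

φ1=0.0° → target in arm frame (-0.0501, 0.0280)
  A cos θ + B sin θ = C:  0.1301·cos θ + -0.3965·sin θ = -0.0134
  √(A²+B²)=0.4173;  θ1 = -1.2537+1.6029 ≈ 0.3492
φ2=120.0° → target in arm frame (0.0493, 0.0294)
  A cos θ + B sin θ = C:  0.0307·cos θ + -0.3965·sin θ = 0.0308
  θ2 = atan2(B,A) + arccos(C/0.3977) = -0.0002
φ3=240.0° → target in arm frame (0.0008, -0.0574)
  A cos θ + B sin θ = C:  0.0792·cos θ + -0.3965·sin θ = 0.0092
  θ3 = atan2(B,A) + arccos(C/0.4043) = 0.1743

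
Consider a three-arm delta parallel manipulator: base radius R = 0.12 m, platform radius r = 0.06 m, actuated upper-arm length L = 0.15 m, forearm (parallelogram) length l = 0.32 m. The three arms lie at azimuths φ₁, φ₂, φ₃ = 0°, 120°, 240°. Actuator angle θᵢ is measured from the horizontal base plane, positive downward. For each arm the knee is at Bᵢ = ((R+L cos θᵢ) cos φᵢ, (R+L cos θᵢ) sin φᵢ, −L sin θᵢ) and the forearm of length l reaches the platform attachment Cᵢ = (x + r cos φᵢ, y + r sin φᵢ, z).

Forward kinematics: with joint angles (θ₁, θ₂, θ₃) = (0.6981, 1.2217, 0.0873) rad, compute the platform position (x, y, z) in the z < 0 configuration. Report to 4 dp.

(0.0074, -0.1663, -0.3124)

S1 = (0.1749·cos0.0°, 0.1749·sin0.0°, -0.0964) = (0.1749, 0.0000, -0.0964)
arm 2 at φ=120.0°: e+L cos θ2 = 0.1113;  S2 = (-0.0557, 0.0964, -0.1410)
arm 3 at φ=240.0°: e+L cos θ3 = 0.2094;  S3 = (-0.1047, -0.1814, -0.0131)
|S₂|²−|S₁|² = -0.0076;  |S₃|²−|S₁|² = 0.0041
plane₁₂: -0.4611x+0.1928y+-0.0891z = -0.0076
det = 0.2751;  x = 0.0072+-0.0006z,  y = -0.0225+0.4605z
into |P−S₁|² = l²: 1.2120z² + 0.1724z + -0.0645 = 0;  Δ = 0.3422;  z = -0.3124 or 0.1702 → z<0 root = -0.3124
x = 0.0074, y = -0.1663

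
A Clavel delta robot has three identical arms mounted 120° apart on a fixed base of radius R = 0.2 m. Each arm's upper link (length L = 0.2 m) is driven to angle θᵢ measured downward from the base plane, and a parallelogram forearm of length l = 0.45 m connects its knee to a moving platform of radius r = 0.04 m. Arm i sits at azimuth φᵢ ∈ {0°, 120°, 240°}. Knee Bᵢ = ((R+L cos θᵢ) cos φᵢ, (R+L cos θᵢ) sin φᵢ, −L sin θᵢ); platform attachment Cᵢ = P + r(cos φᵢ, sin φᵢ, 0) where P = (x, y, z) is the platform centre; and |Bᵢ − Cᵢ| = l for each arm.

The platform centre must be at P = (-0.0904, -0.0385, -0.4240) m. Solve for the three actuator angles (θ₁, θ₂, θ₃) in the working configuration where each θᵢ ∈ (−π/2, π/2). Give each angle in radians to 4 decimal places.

θ₁ = 0.9598, θ₂ = 0.6109, θ₃ = 0.3491

φ1=0.0° → target in arm frame (-0.0904, -0.0385)
  A cos θ + B sin θ = C:  0.2504·cos θ + -0.4240·sin θ = -0.2036
  γ=atan2(-0.4240,0.2504)=-1.0373;  ψ=arccos(-0.4136)=1.9972;  θ1=γ+ψ≈0.9598
arm 2 (φ=120.0°): x'=0.0119, y'=0.0975
  A=0.1481, B=-0.4240, C=(l²−L²−A²−y'²−z²)/(2L)=-0.1218
  θ2 = atan2(B,A) + arccos(C/0.4491) = 0.6109
φ3=240.0° → target in arm frame (0.0785, -0.0590)
  e−x'=0.0815;  (l²−L²−(e−x')²−y'²−z²)/2L = -0.0685
  γ=atan2(-0.4240,0.0815)=-1.3810;  ψ=arccos(-0.1586)=1.7301;  θ3=γ+ψ≈0.3491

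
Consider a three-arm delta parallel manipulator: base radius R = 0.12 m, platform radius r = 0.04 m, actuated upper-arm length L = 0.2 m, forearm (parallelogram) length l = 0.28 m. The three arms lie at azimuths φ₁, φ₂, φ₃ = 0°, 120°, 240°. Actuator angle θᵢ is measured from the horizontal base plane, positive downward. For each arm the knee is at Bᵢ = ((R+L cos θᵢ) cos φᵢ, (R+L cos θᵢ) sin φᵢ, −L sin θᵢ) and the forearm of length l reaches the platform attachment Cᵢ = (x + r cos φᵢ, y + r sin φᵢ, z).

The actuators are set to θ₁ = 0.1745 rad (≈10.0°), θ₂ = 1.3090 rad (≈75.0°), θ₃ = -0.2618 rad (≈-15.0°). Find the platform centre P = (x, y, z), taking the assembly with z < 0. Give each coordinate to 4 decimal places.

φ1=0.0°: virtual centre (0.2770, 0.0000, -0.0347), radius l
centre 2 = (0.1318·cos120.0°, 0.1318·sin120.0°, -0.1932) = (-0.0659, 0.1141, -0.1932)
centre 3 = (0.2732·cos240.0°, 0.2732·sin240.0°, 0.0518) = (-0.1366, -0.2366, 0.0518)
|centre ₂|²−|centre ₁|² = -0.0232;  |centre ₃|²−|centre ₁|² = -0.0006
[-0.6857 0.2282 -0.3169]·P = -0.0232;  [-0.8271 -0.4732 0.1730]·P = -0.0006
Cramer: x(z) = 0.0217-0.2153z;  y(z) = -0.0366+0.7419z
quadratic in z: (1.5967)z²+(0.1250)z+(-0.0107)=0, √Δ=0.2896 → z ∈ {-0.1298, 0.0516}; z = -0.1298 (taking z<0)
x = 0.0496, y = -0.1330

(0.0496, -0.1330, -0.1298)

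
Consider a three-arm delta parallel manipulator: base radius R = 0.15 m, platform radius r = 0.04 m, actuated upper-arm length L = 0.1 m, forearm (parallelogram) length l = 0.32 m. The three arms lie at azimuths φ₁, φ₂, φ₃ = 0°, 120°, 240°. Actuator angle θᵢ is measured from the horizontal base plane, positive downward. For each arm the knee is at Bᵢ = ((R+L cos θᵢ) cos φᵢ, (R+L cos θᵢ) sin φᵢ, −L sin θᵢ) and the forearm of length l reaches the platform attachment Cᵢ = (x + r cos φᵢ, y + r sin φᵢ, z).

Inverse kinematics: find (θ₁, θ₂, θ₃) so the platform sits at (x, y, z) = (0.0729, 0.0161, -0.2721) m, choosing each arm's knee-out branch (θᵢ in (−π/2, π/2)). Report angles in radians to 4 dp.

arm 1 (φ=0.0°): x'=0.0729, y'=0.0161
  A=0.0371, B=-0.2721, C=(l²−L²−A²−y'²−z²)/(2L)=0.0836
  γ=atan2(-0.2721,0.0371)=-1.4353;  ψ=arccos(0.3045)=1.2613;  θ1=γ+ψ≈-0.1739
arm 2 (φ=120.0°): x'=-0.0225, y'=-0.0712
  A=0.1325, B=-0.2721, C=(l²−L²−A²−y'²−z²)/(2L)=-0.0213
  √(A²+B²)=0.3026;  θ2 = -1.1176+1.6413 ≈ 0.5237
arm 3 (φ=240.0°): x'=-0.0504, y'=0.0551
  e−x'=0.1604;  (l²−L²−(e−x')²−y'²−z²)/2L = -0.0520
  √(A²+B²)=0.3159;  θ3 = -1.0382+1.7362 ≈ 0.6980

θ₁ = -0.1739, θ₂ = 0.5237, θ₃ = 0.6980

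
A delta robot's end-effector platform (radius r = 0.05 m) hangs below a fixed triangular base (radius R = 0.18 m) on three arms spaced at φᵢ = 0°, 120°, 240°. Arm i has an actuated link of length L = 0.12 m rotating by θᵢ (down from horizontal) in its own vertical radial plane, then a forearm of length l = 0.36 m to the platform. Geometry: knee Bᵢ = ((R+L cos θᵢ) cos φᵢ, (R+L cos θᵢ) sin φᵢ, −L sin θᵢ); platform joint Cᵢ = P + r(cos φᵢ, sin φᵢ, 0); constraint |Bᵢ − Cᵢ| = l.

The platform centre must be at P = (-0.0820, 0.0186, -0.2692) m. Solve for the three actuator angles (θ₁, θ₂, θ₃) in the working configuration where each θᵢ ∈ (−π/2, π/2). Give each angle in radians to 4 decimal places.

rotate P by −φ1: (-0.0820, 0.0186, -0.2692)
  A=0.2120, B=-0.2692, C=(l²−L²−A²−y'²−z²)/(2L)=-0.0107
  θ1 = atan2(B,A) + arccos(C/0.3427) = 0.6982
rotate P by −φ2: (0.0571, 0.0617, -0.2692)
  A=0.0729, B=-0.2692, C=(l²−L²−A²−y'²−z²)/(2L)=0.1400
  θ2 = atan2(B,A) + arccos(C/0.2789) = -0.2616
rotate P by −φ3: (0.0249, -0.0803, -0.2692)
  A=0.1051, B=-0.2692, C=(l²−L²−A²−y'²−z²)/(2L)=0.1051
  √(A²+B²)=0.2890;  θ3 = -1.1986+1.1984 ≈ -0.0001

θ₁ = 0.6982, θ₂ = -0.2616, θ₃ = -0.0001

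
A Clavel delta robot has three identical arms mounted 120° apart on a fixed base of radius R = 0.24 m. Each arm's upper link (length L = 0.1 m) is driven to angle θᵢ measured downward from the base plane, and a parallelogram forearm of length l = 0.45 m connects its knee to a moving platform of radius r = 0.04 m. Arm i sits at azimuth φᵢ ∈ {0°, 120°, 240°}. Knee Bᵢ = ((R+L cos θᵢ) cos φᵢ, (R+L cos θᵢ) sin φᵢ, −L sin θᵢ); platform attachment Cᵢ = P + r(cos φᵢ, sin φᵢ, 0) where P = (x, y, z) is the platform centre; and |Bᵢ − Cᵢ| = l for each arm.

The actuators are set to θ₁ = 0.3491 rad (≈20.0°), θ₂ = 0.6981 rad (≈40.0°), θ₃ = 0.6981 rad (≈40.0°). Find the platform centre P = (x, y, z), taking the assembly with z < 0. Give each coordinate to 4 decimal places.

arm 1 at φ=0.0°: ρ1 = 0.2940;  S1 = (0.2940, 0.0000, -0.0342)
φ2=120.0°: virtual centre (-0.1383, 0.2395, -0.0643), radius l
S3 = (0.2766·cos240.0°, 0.2766·sin240.0°, -0.0643) = (-0.1383, -0.2395, -0.0643)
eliminate P² terms by subtracting sphere 1 from 2 and 3
plane₁₂: -0.8645x+0.4791y+-0.0601z = -0.0069
det = 0.8284;  x = 0.0080+-0.0696z,  y = 0.0000+0.0000z
quadratic in z: (1.0048)z²+(0.1082)z+(-0.1196)=0, √Δ=0.7016 → z ∈ {-0.4030, 0.2953}; z = -0.4030 (taking z<0)
x = 0.0361, y = 0.0000

(0.0361, 0.0000, -0.4030)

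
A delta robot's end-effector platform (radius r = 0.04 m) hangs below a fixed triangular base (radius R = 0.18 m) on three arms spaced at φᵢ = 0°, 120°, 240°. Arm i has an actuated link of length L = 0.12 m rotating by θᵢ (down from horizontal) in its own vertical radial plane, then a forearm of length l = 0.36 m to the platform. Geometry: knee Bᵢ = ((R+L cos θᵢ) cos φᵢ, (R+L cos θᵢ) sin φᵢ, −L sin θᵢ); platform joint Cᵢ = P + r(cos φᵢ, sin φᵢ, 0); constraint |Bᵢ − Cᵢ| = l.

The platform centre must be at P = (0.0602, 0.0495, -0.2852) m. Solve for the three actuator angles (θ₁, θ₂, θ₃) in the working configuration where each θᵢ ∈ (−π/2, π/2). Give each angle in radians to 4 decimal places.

arm 1 (φ=0.0°): x'=0.0602, y'=0.0495
  A cos θ + B sin θ = C:  0.0798·cos θ + -0.2852·sin θ = 0.1043
  γ=atan2(-0.2852,0.0798)=-1.2980;  ψ=arccos(0.3523)=1.2107;  θ1=γ+ψ≈-0.0872
φ2=120.0° → target in arm frame (0.0128, -0.0769)
  A cos θ + B sin θ = C:  0.1272·cos θ + -0.2852·sin θ = 0.0490
  √(A²+B²)=0.3123;  θ2 = -1.1512+1.4132 ≈ 0.2620
arm 3 (φ=240.0°): x'=-0.0730, y'=0.0274
  A=0.2130, B=-0.2852, C=(l²−L²−A²−y'²−z²)/(2L)=-0.0510
  √(A²+B²)=0.3559;  θ3 = -0.9294+1.7146 ≈ 0.7852

θ₁ = -0.0872, θ₂ = 0.2620, θ₃ = 0.7852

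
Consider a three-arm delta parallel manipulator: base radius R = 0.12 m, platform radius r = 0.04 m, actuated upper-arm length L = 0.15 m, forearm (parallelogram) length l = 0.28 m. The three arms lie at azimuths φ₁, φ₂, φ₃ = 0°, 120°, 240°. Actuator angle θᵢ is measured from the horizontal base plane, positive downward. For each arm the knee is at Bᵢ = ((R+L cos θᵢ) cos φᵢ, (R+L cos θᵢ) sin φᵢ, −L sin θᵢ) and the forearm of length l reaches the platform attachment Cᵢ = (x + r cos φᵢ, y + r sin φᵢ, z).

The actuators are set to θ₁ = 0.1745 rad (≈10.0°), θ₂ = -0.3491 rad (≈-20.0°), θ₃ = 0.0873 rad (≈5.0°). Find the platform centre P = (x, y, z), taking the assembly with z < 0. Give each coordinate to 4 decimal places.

φ1=0.0°: virtual centre (0.2277, 0.0000, -0.0260), radius l
S2 = (0.2210·cos120.0°, 0.2210·sin120.0°, 0.0513) = (-0.1105, 0.1914, 0.0513)
arm 3 at φ=240.0°: ρ3 = 0.2294;  S3 = (-0.1147, -0.1987, -0.0131)
subtract pairs → two planes through P
linear system: -0.6764x+0.3827y = -0.0011−0.1547z; -0.6849x+-0.3974y = 0.0003−0.0259z
Cramer: x(z) = 0.0006+0.1345z;  y(z) = -0.0017-0.1665z
sphere 1 gives Az²+Bz+C=0 with A=1.0458, B=-0.0084, C=-0.0261;  B²−4AC=0.1094;  roots -0.1541, 0.1622;  negative root z = -0.1541
x = -0.0201, y = 0.0239

(-0.0201, 0.0239, -0.1541)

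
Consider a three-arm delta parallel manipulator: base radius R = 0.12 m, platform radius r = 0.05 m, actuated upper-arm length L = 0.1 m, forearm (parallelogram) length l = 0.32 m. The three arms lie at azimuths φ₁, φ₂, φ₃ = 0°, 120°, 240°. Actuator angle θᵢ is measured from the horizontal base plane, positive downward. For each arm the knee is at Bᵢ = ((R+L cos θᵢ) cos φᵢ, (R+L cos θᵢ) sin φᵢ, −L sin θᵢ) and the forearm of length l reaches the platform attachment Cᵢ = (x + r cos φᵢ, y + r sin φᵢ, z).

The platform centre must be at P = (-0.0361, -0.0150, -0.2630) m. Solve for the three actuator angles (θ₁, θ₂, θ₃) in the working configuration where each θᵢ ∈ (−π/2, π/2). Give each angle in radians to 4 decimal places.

θ₁ = 0.1748, θ₂ = -0.0870, θ₃ = -0.2620

φ1=0.0° → target in arm frame (-0.0361, -0.0150)
  A=0.1061, B=-0.2630, C=(l²−L²−A²−y'²−z²)/(2L)=0.0587
  √(A²+B²)=0.2836;  θ1 = -1.1873+1.3621 ≈ 0.1748
φ2=120.0° → target in arm frame (0.0051, 0.0388)
  A=0.0649, B=-0.2630, C=(l²−L²−A²−y'²−z²)/(2L)=0.0876
  θ2 = atan2(B,A) + arccos(C/0.2709) = -0.0870
arm 3 (φ=240.0°): x'=0.0310, y'=-0.0238
  A cos θ + B sin θ = C:  0.0390·cos θ + -0.2630·sin θ = 0.1057
  γ=atan2(-0.2630,0.0390)=-1.4237;  ψ=arccos(0.3977)=1.1618;  θ3=γ+ψ≈-0.2620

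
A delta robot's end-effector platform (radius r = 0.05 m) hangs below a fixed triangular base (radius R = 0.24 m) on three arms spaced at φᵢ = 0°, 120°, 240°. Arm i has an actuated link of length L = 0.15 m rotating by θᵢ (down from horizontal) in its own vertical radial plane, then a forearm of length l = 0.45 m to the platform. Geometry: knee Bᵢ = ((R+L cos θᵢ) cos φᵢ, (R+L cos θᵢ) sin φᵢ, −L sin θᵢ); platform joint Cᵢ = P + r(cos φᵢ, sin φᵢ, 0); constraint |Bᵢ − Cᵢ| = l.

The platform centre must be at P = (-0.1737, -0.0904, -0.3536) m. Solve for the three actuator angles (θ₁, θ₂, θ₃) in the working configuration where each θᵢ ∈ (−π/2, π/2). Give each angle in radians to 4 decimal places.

arm 1 (φ=0.0°): x'=-0.1737, y'=-0.0904
  e−x'=0.3637;  (l²−L²−(e−x')²−y'²−z²)/2L = -0.2849
  θ1 = atan2(B,A) + arccos(C/0.5073) = 1.3960
φ2=120.0° → target in arm frame (0.0086, 0.1956)
  A=0.1814, B=-0.3536, C=(l²−L²−A²−y'²−z²)/(2L)=-0.0541
  θ2 = atan2(B,A) + arccos(C/0.3974) = 0.6106
rotate P by −φ3: (0.1651, -0.1052, -0.3536)
  A=0.0249, B=-0.3536, C=(l²−L²−A²−y'²−z²)/(2L)=0.1443
  √(A²+B²)=0.3545;  θ3 = -1.5006+1.1517 ≈ -0.3489

θ₁ = 1.3960, θ₂ = 0.6106, θ₃ = -0.3489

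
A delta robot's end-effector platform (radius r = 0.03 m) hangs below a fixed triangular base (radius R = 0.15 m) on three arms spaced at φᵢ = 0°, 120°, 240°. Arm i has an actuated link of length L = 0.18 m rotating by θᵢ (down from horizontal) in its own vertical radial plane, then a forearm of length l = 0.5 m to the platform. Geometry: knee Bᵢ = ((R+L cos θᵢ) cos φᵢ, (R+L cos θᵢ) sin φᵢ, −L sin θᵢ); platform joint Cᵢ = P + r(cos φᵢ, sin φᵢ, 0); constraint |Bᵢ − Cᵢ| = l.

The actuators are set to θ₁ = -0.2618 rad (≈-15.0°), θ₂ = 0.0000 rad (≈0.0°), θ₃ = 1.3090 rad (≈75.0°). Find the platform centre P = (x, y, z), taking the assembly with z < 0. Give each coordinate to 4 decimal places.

(0.1739, 0.2318, -0.3799)

arm 1 at φ=0.0°: (R−r)+L cos θ1 = 0.2939;  centre 1 = (0.2939, 0.0000, 0.0466)
arm 2 at φ=120.0°: (R−r)+L cos θ2 = 0.3000;  centre 2 = (-0.1500, 0.2598, 0.0000)
arm 3 at φ=240.0°: (R−r)+L cos θ3 = 0.1666;  centre 3 = (-0.0833, -0.1443, -0.1739)
eliminate P² terms by subtracting sphere 1 from 2 and 3
[-0.8877 0.5196 -0.0932]·P = 0.0015;  [-0.7543 -0.2885 -0.4409]·P = -0.0305
det = 0.6481;  x = 0.0238+-0.3950z,  y = 0.0436+-0.4955z
sphere 1 gives Az²+Bz+C=0 with A=1.4015, B=0.0770, C=-0.1730;  B²−4AC=0.9759;  roots -0.3799, 0.3250;  negative root z = -0.3799
x = 0.1739, y = 0.2318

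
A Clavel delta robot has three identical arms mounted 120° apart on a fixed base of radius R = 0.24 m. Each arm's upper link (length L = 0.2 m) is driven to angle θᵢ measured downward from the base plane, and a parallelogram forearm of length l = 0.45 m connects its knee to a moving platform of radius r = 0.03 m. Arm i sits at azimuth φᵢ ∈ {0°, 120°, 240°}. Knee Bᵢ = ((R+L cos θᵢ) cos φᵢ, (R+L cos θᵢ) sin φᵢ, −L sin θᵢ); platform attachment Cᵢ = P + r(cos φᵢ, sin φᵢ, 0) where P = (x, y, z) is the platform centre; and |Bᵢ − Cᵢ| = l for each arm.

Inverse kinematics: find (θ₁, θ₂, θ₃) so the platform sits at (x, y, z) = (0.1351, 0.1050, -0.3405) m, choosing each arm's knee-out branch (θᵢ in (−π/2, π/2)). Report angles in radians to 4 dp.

θ₁ = 0.0003, θ₂ = 0.6110, θ₃ = 1.3088

φ1=0.0° → target in arm frame (0.1351, 0.1050)
  e−x'=0.0749;  (l²−L²−(e−x')²−y'²−z²)/2L = 0.0748
  θ1 = atan2(B,A) + arccos(C/0.3486) = 0.0003
arm 2 (φ=120.0°): x'=0.0234, y'=-0.1695
  e−x'=0.1866;  (l²−L²−(e−x')²−y'²−z²)/2L = -0.0425
  θ2 = atan2(B,A) + arccos(C/0.3883) = 0.6110
φ3=240.0° → target in arm frame (-0.1585, 0.0645)
  e−x'=0.3685;  (l²−L²−(e−x')²−y'²−z²)/2L = -0.2334
  √(A²+B²)=0.5017;  θ3 = -0.7459+2.0548 ≈ 1.3088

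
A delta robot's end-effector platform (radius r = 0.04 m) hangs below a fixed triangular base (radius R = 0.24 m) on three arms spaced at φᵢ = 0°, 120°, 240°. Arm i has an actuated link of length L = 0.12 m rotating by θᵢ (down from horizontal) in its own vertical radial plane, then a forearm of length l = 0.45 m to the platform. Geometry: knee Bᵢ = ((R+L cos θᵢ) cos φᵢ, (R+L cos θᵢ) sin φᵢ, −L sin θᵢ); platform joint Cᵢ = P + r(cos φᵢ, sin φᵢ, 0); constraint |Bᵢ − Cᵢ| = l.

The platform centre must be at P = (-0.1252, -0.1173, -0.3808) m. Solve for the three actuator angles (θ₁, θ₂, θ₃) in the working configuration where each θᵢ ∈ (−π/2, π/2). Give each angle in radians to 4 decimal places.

rotate P by −φ1: (-0.1252, -0.1173, -0.3808)
  A=0.3252, B=-0.3808, C=(l²−L²−A²−y'²−z²)/(2L)=-0.3184
  γ=atan2(-0.3808,0.3252)=-0.8640;  ψ=arccos(-0.6359)=2.2600;  θ1=γ+ψ≈1.3960
rotate P by −φ2: (-0.0390, 0.1671, -0.3808)
  A=0.2390, B=-0.3808, C=(l²−L²−A²−y'²−z²)/(2L)=-0.1747
  θ2 = atan2(B,A) + arccos(C/0.4496) = 0.9596
rotate P by −φ3: (0.1642, -0.0498, -0.3808)
  e−x'=0.0358;  (l²−L²−(e−x')²−y'²−z²)/2L = 0.1639
  √(A²+B²)=0.3825;  θ3 = -1.4770+1.1280 ≈ -0.3490

θ₁ = 1.3960, θ₂ = 0.9596, θ₃ = -0.3490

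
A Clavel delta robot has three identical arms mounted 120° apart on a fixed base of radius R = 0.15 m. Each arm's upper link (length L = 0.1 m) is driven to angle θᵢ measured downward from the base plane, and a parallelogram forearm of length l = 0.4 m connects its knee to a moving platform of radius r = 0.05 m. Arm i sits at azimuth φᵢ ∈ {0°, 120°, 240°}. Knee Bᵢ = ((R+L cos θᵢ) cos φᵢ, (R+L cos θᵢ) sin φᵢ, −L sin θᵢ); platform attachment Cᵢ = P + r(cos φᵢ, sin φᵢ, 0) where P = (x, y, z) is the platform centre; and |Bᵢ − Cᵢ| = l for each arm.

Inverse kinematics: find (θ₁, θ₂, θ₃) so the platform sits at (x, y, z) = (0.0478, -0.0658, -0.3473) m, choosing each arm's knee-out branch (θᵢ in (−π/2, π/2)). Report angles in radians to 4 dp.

rotate P by −φ1: (0.0478, -0.0658, -0.3473)
  e−x'=0.0522;  (l²−L²−(e−x')²−y'²−z²)/2L = 0.1116
  θ1 = atan2(B,A) + arccos(C/0.3512) = -0.1743
rotate P by −φ2: (-0.0809, -0.0085, -0.3473)
  A cos θ + B sin θ = C:  0.1809·cos θ + -0.3473·sin θ = -0.0170
  θ2 = atan2(B,A) + arccos(C/0.3916) = 0.5237
φ3=240.0° → target in arm frame (0.0331, 0.0743)
  A=0.0669, B=-0.3473, C=(l²−L²−A²−y'²−z²)/(2L)=0.0969
  √(A²+B²)=0.3537;  θ3 = -1.3805+1.2932 ≈ -0.0873

θ₁ = -0.1743, θ₂ = 0.5237, θ₃ = -0.0873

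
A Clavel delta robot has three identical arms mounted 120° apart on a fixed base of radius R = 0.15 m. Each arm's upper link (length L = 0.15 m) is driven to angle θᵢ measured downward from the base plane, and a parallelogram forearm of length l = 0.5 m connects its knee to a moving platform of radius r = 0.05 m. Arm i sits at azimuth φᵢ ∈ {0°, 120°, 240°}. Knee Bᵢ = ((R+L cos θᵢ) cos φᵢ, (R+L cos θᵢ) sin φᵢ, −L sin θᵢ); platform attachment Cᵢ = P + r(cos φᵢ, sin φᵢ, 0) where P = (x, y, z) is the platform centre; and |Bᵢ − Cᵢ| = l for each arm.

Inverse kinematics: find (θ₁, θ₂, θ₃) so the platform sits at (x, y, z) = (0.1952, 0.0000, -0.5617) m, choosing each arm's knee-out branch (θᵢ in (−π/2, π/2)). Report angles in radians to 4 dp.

θ₁ = 0.4361, θ₂ = 1.3960, θ₃ = 1.3960

rotate P by −φ1: (0.1952, 0.0000, -0.5617)
  e−x'=-0.0952;  (l²−L²−(e−x')²−y'²−z²)/2L = -0.3236
  θ1 = atan2(B,A) + arccos(C/0.5697) = 0.4361
rotate P by −φ2: (-0.0976, -0.1690, -0.5617)
  A cos θ + B sin θ = C:  0.1976·cos θ + -0.5617·sin θ = -0.5188
  θ2 = atan2(B,A) + arccos(C/0.5954) = 1.3960
φ3=240.0° → target in arm frame (-0.0976, 0.1690)
  A cos θ + B sin θ = C:  0.1976·cos θ + -0.5617·sin θ = -0.5188
  θ3 = atan2(B,A) + arccos(C/0.5954) = 1.3960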